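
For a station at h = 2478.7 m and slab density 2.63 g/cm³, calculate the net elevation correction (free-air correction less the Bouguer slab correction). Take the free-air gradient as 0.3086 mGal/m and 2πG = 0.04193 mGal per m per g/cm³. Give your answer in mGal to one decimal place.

Combined gradient = 0.3086 − 0.04193 × 2.63 = 0.1983241 mGal/m
Combined elevation correction = 0.1983241 × 2478.7 = 491.6 mGal

491.6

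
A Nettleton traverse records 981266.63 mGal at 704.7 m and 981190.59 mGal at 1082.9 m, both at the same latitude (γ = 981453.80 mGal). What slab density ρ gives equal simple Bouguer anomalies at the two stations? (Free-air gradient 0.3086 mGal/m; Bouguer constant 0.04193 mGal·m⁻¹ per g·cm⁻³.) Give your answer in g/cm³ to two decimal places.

Δg_obs = 981190.59 − 981266.63 = -76.04 mGal over Δh = 1082.9 − 704.7 = 378.2 m
Equal Bouguer anomalies ⇒ Δg_obs + (0.3086 − 0.04193ρ)·Δh = 0
0.3086 − 0.04193ρ = −Δg_obs/Δh = 0.20106
ρ = (0.3086 − 0.20106) / 0.04193 = 2.56 g/cm³

2.56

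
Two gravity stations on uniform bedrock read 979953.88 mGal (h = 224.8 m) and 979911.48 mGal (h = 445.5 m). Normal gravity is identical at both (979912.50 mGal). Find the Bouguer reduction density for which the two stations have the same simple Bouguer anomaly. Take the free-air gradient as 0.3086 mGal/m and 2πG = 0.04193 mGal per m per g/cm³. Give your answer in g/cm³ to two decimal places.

2.78

Δg_obs = 979911.48 − 979953.88 = -42.40 mGal over Δh = 445.5 − 224.8 = 220.7 m
Equal Bouguer anomalies ⇒ Δg_obs + (0.3086 − 0.04193ρ)·Δh = 0
0.3086 − 0.04193ρ = −Δg_obs/Δh = 0.19212
ρ = (0.3086 − 0.19212) / 0.04193 = 2.78 g/cm³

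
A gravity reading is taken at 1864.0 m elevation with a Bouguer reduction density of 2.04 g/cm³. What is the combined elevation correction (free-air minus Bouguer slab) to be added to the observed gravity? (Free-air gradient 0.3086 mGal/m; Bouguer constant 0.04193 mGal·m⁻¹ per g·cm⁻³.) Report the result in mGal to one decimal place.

415.8

Combined gradient = 0.3086 − 0.04193 × 2.04 = 0.2230628 mGal/m
Combined elevation correction = 0.2230628 × 1864.0 = 415.8 mGal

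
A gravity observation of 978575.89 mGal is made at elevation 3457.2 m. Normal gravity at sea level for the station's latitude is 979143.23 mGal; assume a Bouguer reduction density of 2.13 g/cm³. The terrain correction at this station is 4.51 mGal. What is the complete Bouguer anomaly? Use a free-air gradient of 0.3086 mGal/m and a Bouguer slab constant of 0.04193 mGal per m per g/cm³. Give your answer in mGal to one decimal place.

Free-air correction = 0.3086 × 3457.2 = 1066.89 mGal
Free-air anomaly = 978575.89 − 979143.23 + (1066.89) = 499.55 mGal
Bouguer slab correction = 0.04193 × 2.13 × 3457.2 = 308.77 mGal
Simple Bouguer anomaly = 499.55 − (308.77) = 190.78 mGal
Complete Bouguer anomaly = 190.78 + 4.51 = 195.29 mGal

195.3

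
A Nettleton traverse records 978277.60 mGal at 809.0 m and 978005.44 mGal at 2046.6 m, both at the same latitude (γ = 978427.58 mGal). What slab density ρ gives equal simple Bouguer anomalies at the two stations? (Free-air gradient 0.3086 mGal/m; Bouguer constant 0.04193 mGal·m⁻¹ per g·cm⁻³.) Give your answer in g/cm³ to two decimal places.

Δg_obs = 978005.44 − 978277.60 = -272.16 mGal over Δh = 2046.6 − 809.0 = 1237.6 m
Equal Bouguer anomalies ⇒ Δg_obs + (0.3086 − 0.04193ρ)·Δh = 0
0.3086 − 0.04193ρ = −Δg_obs/Δh = 0.21991
ρ = (0.3086 − 0.21991) / 0.04193 = 2.12 g/cm³

2.12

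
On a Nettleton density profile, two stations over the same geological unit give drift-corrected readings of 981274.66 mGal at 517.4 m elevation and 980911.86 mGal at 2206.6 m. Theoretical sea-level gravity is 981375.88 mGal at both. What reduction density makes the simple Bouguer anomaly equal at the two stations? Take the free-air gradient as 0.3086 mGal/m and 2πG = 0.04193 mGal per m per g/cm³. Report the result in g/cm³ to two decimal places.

2.24

Δg_obs = 980911.86 − 981274.66 = -362.80 mGal over Δh = 2206.6 − 517.4 = 1689.2 m
Equal Bouguer anomalies ⇒ Δg_obs + (0.3086 − 0.04193ρ)·Δh = 0
0.3086 − 0.04193ρ = −Δg_obs/Δh = 0.21478
ρ = (0.3086 − 0.21478) / 0.04193 = 2.24 g/cm³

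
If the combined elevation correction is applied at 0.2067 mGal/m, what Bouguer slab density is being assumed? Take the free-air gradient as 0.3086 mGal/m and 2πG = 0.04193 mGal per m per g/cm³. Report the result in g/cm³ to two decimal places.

2.43

0.2067 = 0.3086 − 0.04193 × ρ
ρ = (0.3086 − 0.2067) / 0.04193 = 2.43 g/cm³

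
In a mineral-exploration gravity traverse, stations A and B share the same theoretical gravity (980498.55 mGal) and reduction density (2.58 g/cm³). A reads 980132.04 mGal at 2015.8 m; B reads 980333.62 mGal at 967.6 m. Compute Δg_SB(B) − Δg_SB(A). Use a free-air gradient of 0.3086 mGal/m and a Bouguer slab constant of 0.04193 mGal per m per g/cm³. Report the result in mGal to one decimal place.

Δg_SB(A) = 980132.04 − 980498.55 + 0.3086×2015.8 − 0.04193×2.58×2015.8 = 37.50 mGal
Δg_SB(B) = 980333.62 − 980498.55 + 0.3086×967.6 − 0.04193×2.58×967.6 = 29.00 mGal
Difference = 29.00 − (37.50) = -8.50 mGal

-8.5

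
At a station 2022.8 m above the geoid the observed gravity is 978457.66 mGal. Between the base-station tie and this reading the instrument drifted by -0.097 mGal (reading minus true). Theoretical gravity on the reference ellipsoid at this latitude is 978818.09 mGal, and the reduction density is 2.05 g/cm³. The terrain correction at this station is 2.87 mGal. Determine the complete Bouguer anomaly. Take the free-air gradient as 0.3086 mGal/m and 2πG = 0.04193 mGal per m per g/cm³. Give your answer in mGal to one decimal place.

92.9

Drift-corrected reading = 978457.66 − (-0.097) = 978457.757 mGal
Free-air correction = 0.3086 × 2022.8 = 624.24 mGal
Free-air anomaly = 978457.757 − 978818.09 + (624.24) = 263.907 mGal
Bouguer slab correction = 0.04193 × 2.05 × 2022.8 = 173.87 mGal
Simple Bouguer anomaly = 263.907 − (173.87) = 90.037 mGal
Complete Bouguer anomaly = 90.037 + 2.87 = 92.907 mGal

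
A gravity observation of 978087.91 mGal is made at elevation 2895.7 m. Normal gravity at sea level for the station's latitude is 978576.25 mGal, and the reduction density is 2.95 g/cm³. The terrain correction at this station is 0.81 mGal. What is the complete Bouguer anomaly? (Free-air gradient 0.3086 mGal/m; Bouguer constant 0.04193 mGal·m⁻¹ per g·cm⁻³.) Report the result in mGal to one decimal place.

47.9

Free-air correction = 0.3086 × 2895.7 = 893.61 mGal
Free-air anomaly = 978087.91 − 978576.25 + (893.61) = 405.27 mGal
Bouguer slab correction = 0.04193 × 2.95 × 2895.7 = 358.18 mGal
Simple Bouguer anomaly = 405.27 − (358.18) = 47.09 mGal
Complete Bouguer anomaly = 47.09 + 0.81 = 47.90 mGal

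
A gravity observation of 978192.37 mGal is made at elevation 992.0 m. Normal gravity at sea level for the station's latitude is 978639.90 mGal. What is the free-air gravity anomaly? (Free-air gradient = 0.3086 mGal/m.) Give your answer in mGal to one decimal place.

-141.4

Free-air correction = 0.3086 × 992.0 = 306.13 mGal
Free-air anomaly = 978192.37 − 978639.90 + (306.13) = -141.40 mGal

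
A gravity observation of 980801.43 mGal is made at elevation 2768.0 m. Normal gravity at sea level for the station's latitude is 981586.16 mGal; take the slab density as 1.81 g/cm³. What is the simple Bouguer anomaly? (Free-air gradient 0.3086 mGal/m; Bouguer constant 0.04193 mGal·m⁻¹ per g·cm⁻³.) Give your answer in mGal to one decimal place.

-140.6

Free-air correction = 0.3086 × 2768.0 = 854.20 mGal
Free-air anomaly = 980801.43 − 981586.16 + (854.20) = 69.47 mGal
Bouguer slab correction = 0.04193 × 1.81 × 2768.0 = 210.07 mGal
Simple Bouguer anomaly = 69.47 − (210.07) = -140.60 mGal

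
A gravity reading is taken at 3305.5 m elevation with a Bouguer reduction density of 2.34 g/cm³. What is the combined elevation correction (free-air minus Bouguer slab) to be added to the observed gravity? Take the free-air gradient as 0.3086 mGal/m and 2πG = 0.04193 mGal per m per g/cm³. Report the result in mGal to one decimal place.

695.8

Combined gradient = 0.3086 − 0.04193 × 2.34 = 0.2104838 mGal/m
Combined elevation correction = 0.2104838 × 3305.5 = 695.8 mGal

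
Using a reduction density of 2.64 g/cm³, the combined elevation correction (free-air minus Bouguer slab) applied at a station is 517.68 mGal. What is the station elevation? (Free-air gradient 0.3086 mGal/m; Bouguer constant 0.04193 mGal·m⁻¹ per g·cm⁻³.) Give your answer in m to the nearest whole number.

Combined gradient = 0.3086 − 0.04193 × 2.64 = 0.1979048 mGal/m
h = 517.68 / 0.1979048 = 2615.80 m

2616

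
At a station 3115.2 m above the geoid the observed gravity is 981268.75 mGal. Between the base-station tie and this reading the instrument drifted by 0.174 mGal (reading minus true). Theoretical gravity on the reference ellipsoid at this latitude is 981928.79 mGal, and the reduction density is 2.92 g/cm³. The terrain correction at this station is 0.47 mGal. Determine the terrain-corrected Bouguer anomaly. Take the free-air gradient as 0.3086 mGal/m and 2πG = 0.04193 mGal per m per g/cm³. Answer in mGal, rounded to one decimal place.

-79.8

Drift-corrected reading = 981268.75 − (0.174) = 981268.576 mGal
Free-air correction = 0.3086 × 3115.2 = 961.35 mGal
Free-air anomaly = 981268.576 − 981928.79 + (961.35) = 301.136 mGal
Bouguer slab correction = 0.04193 × 2.92 × 3115.2 = 381.41 mGal
Simple Bouguer anomaly = 301.136 − (381.41) = -80.274 mGal
Complete Bouguer anomaly = -80.274 + 0.47 = -79.804 mGal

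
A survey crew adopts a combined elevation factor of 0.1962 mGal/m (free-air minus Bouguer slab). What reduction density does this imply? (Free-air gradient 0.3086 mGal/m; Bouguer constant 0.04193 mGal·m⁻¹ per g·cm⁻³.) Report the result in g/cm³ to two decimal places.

2.68

0.1962 = 0.3086 − 0.04193 × ρ
ρ = (0.3086 − 0.1962) / 0.04193 = 2.68 g/cm³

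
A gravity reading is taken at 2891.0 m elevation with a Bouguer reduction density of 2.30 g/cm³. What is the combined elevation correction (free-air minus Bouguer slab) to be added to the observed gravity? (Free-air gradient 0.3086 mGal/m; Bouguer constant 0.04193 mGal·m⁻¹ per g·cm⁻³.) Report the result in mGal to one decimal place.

613.4

Combined gradient = 0.3086 − 0.04193 × 2.30 = 0.2121610 mGal/m
Combined elevation correction = 0.2121610 × 2891.0 = 613.4 mGal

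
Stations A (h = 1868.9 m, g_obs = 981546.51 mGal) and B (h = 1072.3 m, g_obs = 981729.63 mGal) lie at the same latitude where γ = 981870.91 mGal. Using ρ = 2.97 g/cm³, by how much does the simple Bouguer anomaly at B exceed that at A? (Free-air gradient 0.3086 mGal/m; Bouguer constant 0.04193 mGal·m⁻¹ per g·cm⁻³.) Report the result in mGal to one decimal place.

Δg_SB(A) = 981546.51 − 981870.91 + 0.3086×1868.9 − 0.04193×2.97×1868.9 = 19.60 mGal
Δg_SB(B) = 981729.63 − 981870.91 + 0.3086×1072.3 − 0.04193×2.97×1072.3 = 56.10 mGal
Difference = 56.10 − (19.60) = 36.50 mGal

36.5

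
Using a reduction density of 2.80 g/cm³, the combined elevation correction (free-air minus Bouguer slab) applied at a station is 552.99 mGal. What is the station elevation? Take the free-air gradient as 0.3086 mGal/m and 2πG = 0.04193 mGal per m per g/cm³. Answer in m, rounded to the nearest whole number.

Combined gradient = 0.3086 − 0.04193 × 2.80 = 0.1911960 mGal/m
h = 552.99 / 0.1911960 = 2892.27 m

2892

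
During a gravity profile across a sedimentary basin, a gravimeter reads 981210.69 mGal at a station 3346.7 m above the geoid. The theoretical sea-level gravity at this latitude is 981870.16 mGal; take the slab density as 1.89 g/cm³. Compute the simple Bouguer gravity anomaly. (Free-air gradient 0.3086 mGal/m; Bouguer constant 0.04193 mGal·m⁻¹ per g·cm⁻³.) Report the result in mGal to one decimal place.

108.1

Free-air correction = 0.3086 × 3346.7 = 1032.79 mGal
Free-air anomaly = 981210.69 − 981870.16 + (1032.79) = 373.32 mGal
Bouguer slab correction = 0.04193 × 1.89 × 3346.7 = 265.22 mGal
Simple Bouguer anomaly = 373.32 − (265.22) = 108.10 mGal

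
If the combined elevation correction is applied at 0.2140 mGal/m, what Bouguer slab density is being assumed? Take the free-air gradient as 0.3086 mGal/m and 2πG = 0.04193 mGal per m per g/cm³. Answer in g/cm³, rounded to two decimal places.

0.2140 = 0.3086 − 0.04193 × ρ
ρ = (0.3086 − 0.2140) / 0.04193 = 2.26 g/cm³

2.26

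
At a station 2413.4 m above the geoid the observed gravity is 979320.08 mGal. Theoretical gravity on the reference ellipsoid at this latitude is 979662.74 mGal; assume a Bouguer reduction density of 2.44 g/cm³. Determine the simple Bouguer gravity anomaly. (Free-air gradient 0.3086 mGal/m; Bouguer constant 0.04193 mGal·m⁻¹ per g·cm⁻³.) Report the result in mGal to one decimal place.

155.2

Free-air correction = 0.3086 × 2413.4 = 744.78 mGal
Free-air anomaly = 979320.08 − 979662.74 + (744.78) = 402.12 mGal
Bouguer slab correction = 0.04193 × 2.44 × 2413.4 = 246.91 mGal
Simple Bouguer anomaly = 402.12 − (246.91) = 155.21 mGal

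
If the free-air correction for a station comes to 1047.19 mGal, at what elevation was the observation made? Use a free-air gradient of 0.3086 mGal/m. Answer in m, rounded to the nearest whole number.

h = 1047.19 / 0.3086 = 3393.36 m

3393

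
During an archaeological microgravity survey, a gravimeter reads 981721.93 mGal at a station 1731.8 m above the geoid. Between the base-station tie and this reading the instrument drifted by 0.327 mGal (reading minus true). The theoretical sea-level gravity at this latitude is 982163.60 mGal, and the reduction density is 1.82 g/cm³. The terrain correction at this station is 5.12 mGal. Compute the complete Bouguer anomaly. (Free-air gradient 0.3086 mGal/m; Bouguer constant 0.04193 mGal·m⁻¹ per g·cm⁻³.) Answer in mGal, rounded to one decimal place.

-34.6

Drift-corrected reading = 981721.93 − (0.327) = 981721.603 mGal
Free-air correction = 0.3086 × 1731.8 = 534.43 mGal
Free-air anomaly = 981721.603 − 982163.60 + (534.43) = 92.433 mGal
Bouguer slab correction = 0.04193 × 1.82 × 1731.8 = 132.16 mGal
Simple Bouguer anomaly = 92.433 − (132.16) = -39.727 mGal
Complete Bouguer anomaly = -39.727 + 5.12 = -34.607 mGal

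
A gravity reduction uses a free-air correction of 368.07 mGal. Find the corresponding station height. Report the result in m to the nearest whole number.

1193

h = 368.07 / 0.3086 = 1192.71 m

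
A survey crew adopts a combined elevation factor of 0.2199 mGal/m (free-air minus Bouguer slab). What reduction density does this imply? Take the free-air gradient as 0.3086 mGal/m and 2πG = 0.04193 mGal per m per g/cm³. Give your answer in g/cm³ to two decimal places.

2.12

0.2199 = 0.3086 − 0.04193 × ρ
ρ = (0.3086 − 0.2199) / 0.04193 = 2.12 g/cm³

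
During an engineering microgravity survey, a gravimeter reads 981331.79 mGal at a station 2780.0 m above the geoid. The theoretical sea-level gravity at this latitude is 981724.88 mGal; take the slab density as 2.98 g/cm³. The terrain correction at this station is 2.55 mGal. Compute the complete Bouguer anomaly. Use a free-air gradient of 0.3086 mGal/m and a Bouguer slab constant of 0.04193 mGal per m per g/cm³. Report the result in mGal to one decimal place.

Free-air correction = 0.3086 × 2780.0 = 857.91 mGal
Free-air anomaly = 981331.79 − 981724.88 + (857.91) = 464.82 mGal
Bouguer slab correction = 0.04193 × 2.98 × 2780.0 = 347.36 mGal
Simple Bouguer anomaly = 464.82 − (347.36) = 117.46 mGal
Complete Bouguer anomaly = 117.46 + 2.55 = 120.01 mGal

120.0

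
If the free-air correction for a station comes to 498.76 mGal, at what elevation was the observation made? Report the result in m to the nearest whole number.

h = 498.76 / 0.3086 = 1616.20 m

1616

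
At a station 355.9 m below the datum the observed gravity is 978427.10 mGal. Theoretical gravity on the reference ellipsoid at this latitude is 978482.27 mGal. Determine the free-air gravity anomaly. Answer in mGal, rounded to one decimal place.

-165.0

Free-air correction = 0.3086 × -355.9 = -109.83 mGal
Free-air anomaly = 978427.10 − 978482.27 + (-109.83) = -165.00 mGal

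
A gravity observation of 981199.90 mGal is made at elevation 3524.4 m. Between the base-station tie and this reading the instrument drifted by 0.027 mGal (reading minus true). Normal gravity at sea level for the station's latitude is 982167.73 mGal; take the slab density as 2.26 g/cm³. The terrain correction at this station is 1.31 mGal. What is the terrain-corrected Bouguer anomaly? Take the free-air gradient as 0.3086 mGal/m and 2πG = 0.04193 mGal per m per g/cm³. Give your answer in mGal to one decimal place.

-212.9

Drift-corrected reading = 981199.90 − (0.027) = 981199.873 mGal
Free-air correction = 0.3086 × 3524.4 = 1087.63 mGal
Free-air anomaly = 981199.873 − 982167.73 + (1087.63) = 119.773 mGal
Bouguer slab correction = 0.04193 × 2.26 × 3524.4 = 333.98 mGal
Simple Bouguer anomaly = 119.773 − (333.98) = -214.207 mGal
Complete Bouguer anomaly = -214.207 + 1.31 = -212.897 mGal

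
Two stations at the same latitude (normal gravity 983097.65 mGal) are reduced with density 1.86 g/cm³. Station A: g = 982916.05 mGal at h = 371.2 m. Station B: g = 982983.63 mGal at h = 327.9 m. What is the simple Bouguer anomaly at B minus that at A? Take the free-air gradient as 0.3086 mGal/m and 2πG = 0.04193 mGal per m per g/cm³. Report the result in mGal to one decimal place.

Δg_SB(A) = 982916.05 − 983097.65 + 0.3086×371.2 − 0.04193×1.86×371.2 = -96.00 mGal
Δg_SB(B) = 982983.63 − 983097.65 + 0.3086×327.9 − 0.04193×1.86×327.9 = -38.40 mGal
Difference = -38.40 − (-96.00) = 57.60 mGal

57.6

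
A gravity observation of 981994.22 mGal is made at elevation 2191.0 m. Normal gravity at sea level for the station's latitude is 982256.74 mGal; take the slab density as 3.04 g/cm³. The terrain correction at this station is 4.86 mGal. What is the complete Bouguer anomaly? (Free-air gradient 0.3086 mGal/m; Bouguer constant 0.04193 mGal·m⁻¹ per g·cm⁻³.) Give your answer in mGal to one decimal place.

139.2

Free-air correction = 0.3086 × 2191.0 = 676.14 mGal
Free-air anomaly = 981994.22 − 982256.74 + (676.14) = 413.62 mGal
Bouguer slab correction = 0.04193 × 3.04 × 2191.0 = 279.28 mGal
Simple Bouguer anomaly = 413.62 − (279.28) = 134.34 mGal
Complete Bouguer anomaly = 134.34 + 4.86 = 139.20 mGal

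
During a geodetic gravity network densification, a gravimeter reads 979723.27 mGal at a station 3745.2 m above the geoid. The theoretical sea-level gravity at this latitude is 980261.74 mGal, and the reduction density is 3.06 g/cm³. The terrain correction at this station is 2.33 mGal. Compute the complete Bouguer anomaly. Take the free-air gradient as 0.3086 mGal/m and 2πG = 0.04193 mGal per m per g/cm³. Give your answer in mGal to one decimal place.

139.1

Free-air correction = 0.3086 × 3745.2 = 1155.77 mGal
Free-air anomaly = 979723.27 − 980261.74 + (1155.77) = 617.30 mGal
Bouguer slab correction = 0.04193 × 3.06 × 3745.2 = 480.53 mGal
Simple Bouguer anomaly = 617.30 − (480.53) = 136.77 mGal
Complete Bouguer anomaly = 136.77 + 2.33 = 139.10 mGal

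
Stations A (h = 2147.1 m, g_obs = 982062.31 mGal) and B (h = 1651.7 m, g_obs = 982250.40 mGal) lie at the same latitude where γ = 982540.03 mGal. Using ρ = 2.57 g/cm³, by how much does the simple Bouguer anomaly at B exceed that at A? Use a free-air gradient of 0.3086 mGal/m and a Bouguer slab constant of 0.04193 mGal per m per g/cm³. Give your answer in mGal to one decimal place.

Δg_SB(A) = 982062.31 − 982540.03 + 0.3086×2147.1 − 0.04193×2.57×2147.1 = -46.50 mGal
Δg_SB(B) = 982250.40 − 982540.03 + 0.3086×1651.7 − 0.04193×2.57×1651.7 = 42.10 mGal
Difference = 42.10 − (-46.50) = 88.60 mGal

88.6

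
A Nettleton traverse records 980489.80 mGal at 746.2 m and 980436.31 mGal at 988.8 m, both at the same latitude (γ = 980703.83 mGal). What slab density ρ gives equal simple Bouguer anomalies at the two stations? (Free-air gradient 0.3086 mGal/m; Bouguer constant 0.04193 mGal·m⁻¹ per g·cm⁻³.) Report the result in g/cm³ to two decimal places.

2.10

Δg_obs = 980436.31 − 980489.80 = -53.49 mGal over Δh = 988.8 − 746.2 = 242.6 m
Equal Bouguer anomalies ⇒ Δg_obs + (0.3086 − 0.04193ρ)·Δh = 0
0.3086 − 0.04193ρ = −Δg_obs/Δh = 0.22049
ρ = (0.3086 − 0.22049) / 0.04193 = 2.10 g/cm³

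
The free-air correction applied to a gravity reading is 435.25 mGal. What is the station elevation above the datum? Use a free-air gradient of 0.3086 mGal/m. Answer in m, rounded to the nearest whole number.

1410

h = 435.25 / 0.3086 = 1410.40 m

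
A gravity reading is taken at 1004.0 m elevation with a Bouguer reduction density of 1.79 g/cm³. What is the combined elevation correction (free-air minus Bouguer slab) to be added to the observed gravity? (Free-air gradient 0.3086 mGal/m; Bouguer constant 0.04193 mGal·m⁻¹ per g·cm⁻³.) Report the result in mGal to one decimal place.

234.5

Combined gradient = 0.3086 − 0.04193 × 1.79 = 0.2335453 mGal/m
Combined elevation correction = 0.2335453 × 1004.0 = 234.5 mGal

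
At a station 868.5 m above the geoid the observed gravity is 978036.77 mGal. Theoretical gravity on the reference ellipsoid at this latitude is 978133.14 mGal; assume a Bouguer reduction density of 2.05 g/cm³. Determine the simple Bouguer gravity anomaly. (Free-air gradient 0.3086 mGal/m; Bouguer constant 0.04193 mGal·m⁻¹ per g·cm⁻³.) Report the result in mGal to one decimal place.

97.0

Free-air correction = 0.3086 × 868.5 = 268.02 mGal
Free-air anomaly = 978036.77 − 978133.14 + (268.02) = 171.65 mGal
Bouguer slab correction = 0.04193 × 2.05 × 868.5 = 74.65 mGal
Simple Bouguer anomaly = 171.65 − (74.65) = 97.00 mGal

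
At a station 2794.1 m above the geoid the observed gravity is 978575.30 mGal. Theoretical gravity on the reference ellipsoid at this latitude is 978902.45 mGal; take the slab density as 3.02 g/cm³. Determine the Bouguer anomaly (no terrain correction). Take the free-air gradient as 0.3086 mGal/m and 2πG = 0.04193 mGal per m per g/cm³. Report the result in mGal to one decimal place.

Free-air correction = 0.3086 × 2794.1 = 862.26 mGal
Free-air anomaly = 978575.30 − 978902.45 + (862.26) = 535.11 mGal
Bouguer slab correction = 0.04193 × 3.02 × 2794.1 = 353.81 mGal
Simple Bouguer anomaly = 535.11 − (353.81) = 181.30 mGal

181.3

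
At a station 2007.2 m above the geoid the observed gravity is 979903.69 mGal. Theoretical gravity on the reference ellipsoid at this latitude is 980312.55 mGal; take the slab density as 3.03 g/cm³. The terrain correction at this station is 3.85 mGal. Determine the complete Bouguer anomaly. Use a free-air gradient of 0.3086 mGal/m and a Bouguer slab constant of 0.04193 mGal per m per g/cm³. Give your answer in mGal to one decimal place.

Free-air correction = 0.3086 × 2007.2 = 619.42 mGal
Free-air anomaly = 979903.69 − 980312.55 + (619.42) = 210.56 mGal
Bouguer slab correction = 0.04193 × 3.03 × 2007.2 = 255.01 mGal
Simple Bouguer anomaly = 210.56 − (255.01) = -44.45 mGal
Complete Bouguer anomaly = -44.45 + 3.85 = -40.60 mGal

-40.6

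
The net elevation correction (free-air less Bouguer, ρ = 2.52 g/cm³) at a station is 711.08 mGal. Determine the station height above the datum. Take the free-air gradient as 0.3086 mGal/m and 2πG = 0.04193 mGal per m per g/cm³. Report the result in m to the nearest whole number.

Combined gradient = 0.3086 − 0.04193 × 2.52 = 0.2029364 mGal/m
h = 711.08 / 0.2029364 = 3503.95 m

3504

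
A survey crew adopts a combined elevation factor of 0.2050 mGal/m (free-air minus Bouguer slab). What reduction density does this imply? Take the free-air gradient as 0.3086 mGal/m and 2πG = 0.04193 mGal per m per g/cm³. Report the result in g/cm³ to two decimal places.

2.47

0.2050 = 0.3086 − 0.04193 × ρ
ρ = (0.3086 − 0.2050) / 0.04193 = 2.47 g/cm³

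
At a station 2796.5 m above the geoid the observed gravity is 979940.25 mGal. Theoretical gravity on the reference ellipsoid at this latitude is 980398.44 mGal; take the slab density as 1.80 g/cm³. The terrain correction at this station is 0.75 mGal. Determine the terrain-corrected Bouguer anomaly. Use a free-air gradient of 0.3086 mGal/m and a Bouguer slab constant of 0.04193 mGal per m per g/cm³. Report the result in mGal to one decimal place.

194.5

Free-air correction = 0.3086 × 2796.5 = 863.00 mGal
Free-air anomaly = 979940.25 − 980398.44 + (863.00) = 404.81 mGal
Bouguer slab correction = 0.04193 × 1.80 × 2796.5 = 211.06 mGal
Simple Bouguer anomaly = 404.81 − (211.06) = 193.75 mGal
Complete Bouguer anomaly = 193.75 + 0.75 = 194.50 mGal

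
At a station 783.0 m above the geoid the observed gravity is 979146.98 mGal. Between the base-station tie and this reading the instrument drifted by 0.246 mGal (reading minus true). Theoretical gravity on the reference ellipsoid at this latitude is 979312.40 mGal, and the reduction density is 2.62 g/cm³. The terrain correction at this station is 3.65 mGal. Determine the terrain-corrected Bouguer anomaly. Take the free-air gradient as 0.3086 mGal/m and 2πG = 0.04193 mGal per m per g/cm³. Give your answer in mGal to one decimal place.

Drift-corrected reading = 979146.98 − (0.246) = 979146.734 mGal
Free-air correction = 0.3086 × 783.0 = 241.63 mGal
Free-air anomaly = 979146.734 − 979312.40 + (241.63) = 75.964 mGal
Bouguer slab correction = 0.04193 × 2.62 × 783.0 = 86.02 mGal
Simple Bouguer anomaly = 75.964 − (86.02) = -10.056 mGal
Complete Bouguer anomaly = -10.056 + 3.65 = -6.406 mGal

-6.4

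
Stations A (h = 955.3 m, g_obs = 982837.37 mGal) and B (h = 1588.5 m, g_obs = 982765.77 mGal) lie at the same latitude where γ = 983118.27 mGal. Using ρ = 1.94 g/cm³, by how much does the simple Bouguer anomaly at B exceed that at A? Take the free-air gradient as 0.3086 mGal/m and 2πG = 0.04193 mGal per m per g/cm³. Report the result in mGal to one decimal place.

Δg_SB(A) = 982837.37 − 983118.27 + 0.3086×955.3 − 0.04193×1.94×955.3 = -63.80 mGal
Δg_SB(B) = 982765.77 − 983118.27 + 0.3086×1588.5 − 0.04193×1.94×1588.5 = 8.50 mGal
Difference = 8.50 − (-63.80) = 72.30 mGal

72.3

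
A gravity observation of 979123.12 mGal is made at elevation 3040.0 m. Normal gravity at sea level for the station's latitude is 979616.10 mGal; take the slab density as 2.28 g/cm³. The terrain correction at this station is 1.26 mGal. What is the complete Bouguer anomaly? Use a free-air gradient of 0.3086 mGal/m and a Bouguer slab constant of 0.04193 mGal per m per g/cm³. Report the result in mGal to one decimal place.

155.8

Free-air correction = 0.3086 × 3040.0 = 938.14 mGal
Free-air anomaly = 979123.12 − 979616.10 + (938.14) = 445.16 mGal
Bouguer slab correction = 0.04193 × 2.28 × 3040.0 = 290.63 mGal
Simple Bouguer anomaly = 445.16 − (290.63) = 154.53 mGal
Complete Bouguer anomaly = 154.53 + 1.26 = 155.79 mGal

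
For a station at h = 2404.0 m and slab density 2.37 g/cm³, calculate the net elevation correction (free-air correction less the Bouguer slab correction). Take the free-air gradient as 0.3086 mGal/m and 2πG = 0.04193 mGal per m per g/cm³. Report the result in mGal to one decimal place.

503.0

Combined gradient = 0.3086 − 0.04193 × 2.37 = 0.2092259 mGal/m
Combined elevation correction = 0.2092259 × 2404.0 = 503.0 mGal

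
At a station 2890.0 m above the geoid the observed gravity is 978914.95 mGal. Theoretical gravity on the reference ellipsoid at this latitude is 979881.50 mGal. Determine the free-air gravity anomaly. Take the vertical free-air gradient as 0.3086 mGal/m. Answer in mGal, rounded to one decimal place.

-74.7

Free-air correction = 0.3086 × 2890.0 = 891.85 mGal
Free-air anomaly = 978914.95 − 979881.50 + (891.85) = -74.70 mGal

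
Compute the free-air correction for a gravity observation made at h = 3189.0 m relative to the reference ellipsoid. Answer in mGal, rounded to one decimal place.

Free-air correction = 0.3086 × 3189.0 = 984.1 mGal

984.1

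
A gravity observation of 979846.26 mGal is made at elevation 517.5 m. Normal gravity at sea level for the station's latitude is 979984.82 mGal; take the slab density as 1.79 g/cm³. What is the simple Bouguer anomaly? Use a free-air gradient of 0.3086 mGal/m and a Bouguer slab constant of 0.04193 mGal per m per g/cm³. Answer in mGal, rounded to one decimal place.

-17.7

Free-air correction = 0.3086 × 517.5 = 159.70 mGal
Free-air anomaly = 979846.26 − 979984.82 + (159.70) = 21.14 mGal
Bouguer slab correction = 0.04193 × 1.79 × 517.5 = 38.84 mGal
Simple Bouguer anomaly = 21.14 − (38.84) = -17.70 mGal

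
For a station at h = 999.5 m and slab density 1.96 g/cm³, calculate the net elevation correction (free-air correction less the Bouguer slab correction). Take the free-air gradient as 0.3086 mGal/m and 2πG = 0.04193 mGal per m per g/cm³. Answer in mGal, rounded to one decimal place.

Combined gradient = 0.3086 − 0.04193 × 1.96 = 0.2264172 mGal/m
Combined elevation correction = 0.2264172 × 999.5 = 226.3 mGal

226.3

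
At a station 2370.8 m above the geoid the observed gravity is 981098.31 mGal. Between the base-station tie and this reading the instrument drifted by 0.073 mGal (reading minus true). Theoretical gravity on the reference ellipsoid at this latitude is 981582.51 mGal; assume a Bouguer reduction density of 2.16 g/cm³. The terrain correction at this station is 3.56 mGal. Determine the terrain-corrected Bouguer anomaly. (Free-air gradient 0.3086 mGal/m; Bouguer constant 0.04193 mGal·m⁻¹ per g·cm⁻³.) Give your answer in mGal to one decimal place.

Drift-corrected reading = 981098.31 − (0.073) = 981098.237 mGal
Free-air correction = 0.3086 × 2370.8 = 731.63 mGal
Free-air anomaly = 981098.237 − 981582.51 + (731.63) = 247.357 mGal
Bouguer slab correction = 0.04193 × 2.16 × 2370.8 = 214.72 mGal
Simple Bouguer anomaly = 247.357 − (214.72) = 32.637 mGal
Complete Bouguer anomaly = 32.637 + 3.56 = 36.197 mGal

36.2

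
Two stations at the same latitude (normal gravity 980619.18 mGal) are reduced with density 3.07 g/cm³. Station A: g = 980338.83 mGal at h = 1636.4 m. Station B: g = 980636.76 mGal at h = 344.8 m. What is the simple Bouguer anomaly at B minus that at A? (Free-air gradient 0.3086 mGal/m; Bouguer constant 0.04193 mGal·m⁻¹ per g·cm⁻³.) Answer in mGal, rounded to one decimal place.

Δg_SB(A) = 980338.83 − 980619.18 + 0.3086×1636.4 − 0.04193×3.07×1636.4 = 14.00 mGal
Δg_SB(B) = 980636.76 − 980619.18 + 0.3086×344.8 − 0.04193×3.07×344.8 = 79.60 mGal
Difference = 79.60 − (14.00) = 65.60 mGal

65.6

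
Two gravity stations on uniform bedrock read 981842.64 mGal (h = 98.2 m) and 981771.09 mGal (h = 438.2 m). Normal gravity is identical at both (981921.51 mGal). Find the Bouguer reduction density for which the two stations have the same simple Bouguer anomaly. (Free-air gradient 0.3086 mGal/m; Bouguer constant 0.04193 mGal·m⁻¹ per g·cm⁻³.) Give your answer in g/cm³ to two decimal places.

2.34

Δg_obs = 981771.09 − 981842.64 = -71.55 mGal over Δh = 438.2 − 98.2 = 340.0 m
Equal Bouguer anomalies ⇒ Δg_obs + (0.3086 − 0.04193ρ)·Δh = 0
0.3086 − 0.04193ρ = −Δg_obs/Δh = 0.21044
ρ = (0.3086 − 0.21044) / 0.04193 = 2.34 g/cm³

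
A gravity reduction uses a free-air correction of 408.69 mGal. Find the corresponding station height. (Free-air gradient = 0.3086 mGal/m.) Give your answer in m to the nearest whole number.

h = 408.69 / 0.3086 = 1324.34 m

1324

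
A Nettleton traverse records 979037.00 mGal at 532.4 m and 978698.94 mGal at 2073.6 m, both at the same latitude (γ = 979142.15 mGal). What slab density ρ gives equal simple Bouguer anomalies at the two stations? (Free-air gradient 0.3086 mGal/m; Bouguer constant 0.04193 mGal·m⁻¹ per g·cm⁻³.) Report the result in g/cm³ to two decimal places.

2.13

Δg_obs = 978698.94 − 979037.00 = -338.06 mGal over Δh = 2073.6 − 532.4 = 1541.2 m
Equal Bouguer anomalies ⇒ Δg_obs + (0.3086 − 0.04193ρ)·Δh = 0
0.3086 − 0.04193ρ = −Δg_obs/Δh = 0.21935
ρ = (0.3086 − 0.21935) / 0.04193 = 2.13 g/cm³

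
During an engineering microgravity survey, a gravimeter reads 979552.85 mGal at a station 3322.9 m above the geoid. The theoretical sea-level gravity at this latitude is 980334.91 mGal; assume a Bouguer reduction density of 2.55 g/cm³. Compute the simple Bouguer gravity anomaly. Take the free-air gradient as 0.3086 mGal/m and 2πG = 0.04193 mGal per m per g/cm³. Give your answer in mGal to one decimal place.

Free-air correction = 0.3086 × 3322.9 = 1025.45 mGal
Free-air anomaly = 979552.85 − 980334.91 + (1025.45) = 243.39 mGal
Bouguer slab correction = 0.04193 × 2.55 × 3322.9 = 355.29 mGal
Simple Bouguer anomaly = 243.39 − (355.29) = -111.90 mGal

-111.9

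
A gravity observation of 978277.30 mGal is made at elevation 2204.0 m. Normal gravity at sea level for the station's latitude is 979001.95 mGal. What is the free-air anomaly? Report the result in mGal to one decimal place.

Free-air correction = 0.3086 × 2204.0 = 680.15 mGal
Free-air anomaly = 978277.30 − 979001.95 + (680.15) = -44.50 mGal

-44.5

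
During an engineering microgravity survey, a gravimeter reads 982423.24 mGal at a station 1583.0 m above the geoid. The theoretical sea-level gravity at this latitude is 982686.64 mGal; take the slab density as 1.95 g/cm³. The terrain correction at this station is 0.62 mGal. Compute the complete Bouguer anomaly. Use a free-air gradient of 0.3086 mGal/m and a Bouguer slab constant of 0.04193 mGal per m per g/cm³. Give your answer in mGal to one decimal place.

Free-air correction = 0.3086 × 1583.0 = 488.51 mGal
Free-air anomaly = 982423.24 − 982686.64 + (488.51) = 225.11 mGal
Bouguer slab correction = 0.04193 × 1.95 × 1583.0 = 129.43 mGal
Simple Bouguer anomaly = 225.11 − (129.43) = 95.68 mGal
Complete Bouguer anomaly = 95.68 + 0.62 = 96.30 mGal

96.3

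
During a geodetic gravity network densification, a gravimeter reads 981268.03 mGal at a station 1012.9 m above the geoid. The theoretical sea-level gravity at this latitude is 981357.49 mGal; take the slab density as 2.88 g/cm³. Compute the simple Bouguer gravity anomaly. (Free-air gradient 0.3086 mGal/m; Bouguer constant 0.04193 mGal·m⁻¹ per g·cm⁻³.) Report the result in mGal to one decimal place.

Free-air correction = 0.3086 × 1012.9 = 312.58 mGal
Free-air anomaly = 981268.03 − 981357.49 + (312.58) = 223.12 mGal
Bouguer slab correction = 0.04193 × 2.88 × 1012.9 = 122.32 mGal
Simple Bouguer anomaly = 223.12 − (122.32) = 100.80 mGal

100.8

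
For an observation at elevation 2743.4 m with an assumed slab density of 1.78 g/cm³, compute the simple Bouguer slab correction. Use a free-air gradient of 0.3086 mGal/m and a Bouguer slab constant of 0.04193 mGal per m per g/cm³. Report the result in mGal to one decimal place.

Bouguer slab correction = 0.04193 × 1.78 × 2743.4 = 204.8 mGal

204.8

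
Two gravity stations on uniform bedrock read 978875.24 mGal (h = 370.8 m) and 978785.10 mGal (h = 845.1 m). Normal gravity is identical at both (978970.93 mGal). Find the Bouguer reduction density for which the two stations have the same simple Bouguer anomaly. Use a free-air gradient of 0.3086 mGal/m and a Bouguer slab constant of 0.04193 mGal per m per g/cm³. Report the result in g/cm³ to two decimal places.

2.83

Δg_obs = 978785.10 − 978875.24 = -90.14 mGal over Δh = 845.1 − 370.8 = 474.3 m
Equal Bouguer anomalies ⇒ Δg_obs + (0.3086 − 0.04193ρ)·Δh = 0
0.3086 − 0.04193ρ = −Δg_obs/Δh = 0.19005
ρ = (0.3086 − 0.19005) / 0.04193 = 2.83 g/cm³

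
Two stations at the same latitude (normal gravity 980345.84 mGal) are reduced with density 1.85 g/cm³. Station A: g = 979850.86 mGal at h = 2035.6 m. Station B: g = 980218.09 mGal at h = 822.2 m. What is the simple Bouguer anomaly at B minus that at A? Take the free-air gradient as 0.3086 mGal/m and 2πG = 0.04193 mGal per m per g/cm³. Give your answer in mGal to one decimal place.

Δg_SB(A) = 979850.86 − 980345.84 + 0.3086×2035.6 − 0.04193×1.85×2035.6 = -24.70 mGal
Δg_SB(B) = 980218.09 − 980345.84 + 0.3086×822.2 − 0.04193×1.85×822.2 = 62.20 mGal
Difference = 62.20 − (-24.70) = 86.90 mGal

86.9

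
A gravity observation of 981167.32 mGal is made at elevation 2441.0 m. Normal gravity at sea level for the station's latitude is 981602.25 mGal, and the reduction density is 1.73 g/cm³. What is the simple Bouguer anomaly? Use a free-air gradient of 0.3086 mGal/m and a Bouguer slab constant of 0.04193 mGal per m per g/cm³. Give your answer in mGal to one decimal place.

141.3

Free-air correction = 0.3086 × 2441.0 = 753.29 mGal
Free-air anomaly = 981167.32 − 981602.25 + (753.29) = 318.36 mGal
Bouguer slab correction = 0.04193 × 1.73 × 2441.0 = 177.07 mGal
Simple Bouguer anomaly = 318.36 − (177.07) = 141.29 mGal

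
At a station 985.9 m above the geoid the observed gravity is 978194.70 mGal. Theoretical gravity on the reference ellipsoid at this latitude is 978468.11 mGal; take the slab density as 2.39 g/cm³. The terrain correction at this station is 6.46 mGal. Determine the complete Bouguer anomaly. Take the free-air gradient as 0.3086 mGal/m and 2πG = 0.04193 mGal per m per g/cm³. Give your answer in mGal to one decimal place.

-61.5

Free-air correction = 0.3086 × 985.9 = 304.25 mGal
Free-air anomaly = 978194.70 − 978468.11 + (304.25) = 30.84 mGal
Bouguer slab correction = 0.04193 × 2.39 × 985.9 = 98.80 mGal
Simple Bouguer anomaly = 30.84 − (98.80) = -67.96 mGal
Complete Bouguer anomaly = -67.96 + 6.46 = -61.50 mGal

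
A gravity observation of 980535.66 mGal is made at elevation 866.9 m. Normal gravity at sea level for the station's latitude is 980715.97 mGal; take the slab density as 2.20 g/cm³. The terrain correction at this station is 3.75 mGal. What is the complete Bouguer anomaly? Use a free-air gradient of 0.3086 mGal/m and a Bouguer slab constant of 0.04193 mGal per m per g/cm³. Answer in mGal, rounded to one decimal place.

Free-air correction = 0.3086 × 866.9 = 267.53 mGal
Free-air anomaly = 980535.66 − 980715.97 + (267.53) = 87.22 mGal
Bouguer slab correction = 0.04193 × 2.20 × 866.9 = 79.97 mGal
Simple Bouguer anomaly = 87.22 − (79.97) = 7.25 mGal
Complete Bouguer anomaly = 7.25 + 3.75 = 11.00 mGal

11.0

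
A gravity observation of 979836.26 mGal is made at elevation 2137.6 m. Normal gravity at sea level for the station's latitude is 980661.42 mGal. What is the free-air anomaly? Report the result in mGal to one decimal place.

Free-air correction = 0.3086 × 2137.6 = 659.66 mGal
Free-air anomaly = 979836.26 − 980661.42 + (659.66) = -165.50 mGal

-165.5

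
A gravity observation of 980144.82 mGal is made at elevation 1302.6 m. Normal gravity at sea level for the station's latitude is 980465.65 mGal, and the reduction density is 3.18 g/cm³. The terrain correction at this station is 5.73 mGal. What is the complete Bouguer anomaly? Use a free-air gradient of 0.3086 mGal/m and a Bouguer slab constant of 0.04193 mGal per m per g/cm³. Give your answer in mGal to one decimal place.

-86.8

Free-air correction = 0.3086 × 1302.6 = 401.98 mGal
Free-air anomaly = 980144.82 − 980465.65 + (401.98) = 81.15 mGal
Bouguer slab correction = 0.04193 × 3.18 × 1302.6 = 173.69 mGal
Simple Bouguer anomaly = 81.15 − (173.69) = -92.54 mGal
Complete Bouguer anomaly = -92.54 + 5.73 = -86.81 mGal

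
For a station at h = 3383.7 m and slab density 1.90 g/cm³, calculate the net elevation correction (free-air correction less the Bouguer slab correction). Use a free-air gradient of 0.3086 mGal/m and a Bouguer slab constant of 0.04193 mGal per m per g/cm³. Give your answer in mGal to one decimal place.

Combined gradient = 0.3086 − 0.04193 × 1.90 = 0.2289330 mGal/m
Combined elevation correction = 0.2289330 × 3383.7 = 774.6 mGal

774.6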